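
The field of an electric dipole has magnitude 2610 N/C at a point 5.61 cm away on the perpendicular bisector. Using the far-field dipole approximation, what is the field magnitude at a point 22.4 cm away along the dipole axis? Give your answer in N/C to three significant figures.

Dipole fields scale as 1/r³ in the far field.
The axial field is twice the equatorial field at the same r, so the geometry factor is 2/1.
E₂ = E₁ · (2/1) · (r₁/r₂)³ = 2610 · 2 · (5.61/22.4)³.
(r₁/r₂)³ = (0.2504)³ = 0.01571.
E₂ ≈ 82.00 N/C.

E ≈ 82.0 N/C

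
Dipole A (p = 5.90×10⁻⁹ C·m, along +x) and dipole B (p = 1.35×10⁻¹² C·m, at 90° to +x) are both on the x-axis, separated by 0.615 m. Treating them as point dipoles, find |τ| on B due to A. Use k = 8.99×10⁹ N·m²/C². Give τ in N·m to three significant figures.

τ ≈ 6.16×10⁻¹⁰ N·m

The second dipole sits on the axis of the first, so the field there is axial: E₁ = 2kp₁/r³ along +x.
E₁ = 2(8.99×10⁹)(5.90×10⁻⁹)/(0.615)³ = 456.1 N/C.
Torque on the second dipole: τ = p₂ E₁ sinθ.
τ = (1.35×10⁻¹²)(456.1)·sin90° = 6.157×10⁻¹⁰ N·m.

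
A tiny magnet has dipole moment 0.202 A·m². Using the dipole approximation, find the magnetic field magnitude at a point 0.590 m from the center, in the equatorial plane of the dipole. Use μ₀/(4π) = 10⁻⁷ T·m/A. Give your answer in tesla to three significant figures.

B ≈ 9.84×10⁻⁸ T

In the equatorial plane B = (μ₀/4π)·m/r³ (half the axial value).
B = (10⁻⁷)·(0.202) / (0.590)³ = 9.835×10⁻⁸ T.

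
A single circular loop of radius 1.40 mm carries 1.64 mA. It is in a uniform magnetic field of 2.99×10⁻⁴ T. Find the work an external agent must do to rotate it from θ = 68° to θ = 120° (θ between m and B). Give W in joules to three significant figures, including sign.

Magnetic moment m = IA = Iπa² = (0.00164)·π·(0.00140)² = 1.01×10⁻⁸ A·m².
W_ext = ΔU = −mB cosθ₂ + mB cosθ₁ = mB(cosθ₁ − cosθ₂).
W = (1.01×10⁻⁸)(2.99×10⁻⁴)·(cos68° − cos120°) = (3.020×10⁻¹²)·(+0.8746) = 2.641×10⁻¹² J.

W ≈ 2.64×10⁻¹² J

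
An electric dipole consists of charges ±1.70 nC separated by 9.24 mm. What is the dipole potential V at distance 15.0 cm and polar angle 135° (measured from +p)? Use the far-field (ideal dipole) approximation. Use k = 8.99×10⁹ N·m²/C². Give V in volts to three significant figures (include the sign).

Dipole moment p = qd = (1.70×10⁻⁹ C)(0.00924 m) = 1.571×10⁻¹¹ C·m.
The dipole potential is V = kp cosθ / r².
V = (8.99×10⁹)(1.571×10⁻¹¹)·cos135° / (0.150)² = -4.439 V.

V ≈ -4.44 V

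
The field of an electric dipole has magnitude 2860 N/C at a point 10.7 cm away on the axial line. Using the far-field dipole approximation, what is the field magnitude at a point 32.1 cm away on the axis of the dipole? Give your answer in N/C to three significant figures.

Dipole fields scale as 1/r³ in the far field; the geometry is the same at both points.
E₂ = E₁ · (r₁/r₂)³ = 2860 · (10.7/32.1)³.
(r₁/r₂)³ = (0.3333)³ = 0.03704.
E₂ ≈ 105.9 N/C.

E ≈ 106 N/C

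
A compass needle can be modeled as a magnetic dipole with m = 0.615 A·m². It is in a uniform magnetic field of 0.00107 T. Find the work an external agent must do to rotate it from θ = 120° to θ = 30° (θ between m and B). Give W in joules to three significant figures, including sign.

W ≈ -8.99×10⁻⁴ J

W_ext = ΔU = −mB cosθ₂ + mB cosθ₁ = mB(cosθ₁ − cosθ₂).
W = (0.615)(0.00107)·(cos120° − cos30°) = (6.580×10⁻⁴)·(-1.3660) = -8.989×10⁻⁴ J.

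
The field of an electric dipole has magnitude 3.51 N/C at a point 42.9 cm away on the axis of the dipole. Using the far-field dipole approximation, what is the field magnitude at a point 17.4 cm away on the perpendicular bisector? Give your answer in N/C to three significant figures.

E ≈ 26.3 N/C

Dipole fields scale as 1/r³ in the far field.
The axial field is twice the equatorial field at the same r, so the geometry factor is 1/2.
E₂ = E₁ · (1/2) · (r₁/r₂)³ = 3.51 · 0.5 · (42.9/17.4)³.
(r₁/r₂)³ = (2.466)³ = 14.99.
E₂ ≈ 26.30 N/C.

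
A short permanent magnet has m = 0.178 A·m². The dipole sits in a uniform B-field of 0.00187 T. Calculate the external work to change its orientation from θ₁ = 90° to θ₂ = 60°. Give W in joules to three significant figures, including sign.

W_ext = ΔU = −mB cosθ₂ + mB cosθ₁ = mB(cosθ₁ − cosθ₂).
W = (0.178)(0.00187)·(cos90° − cos60°) = (3.329×10⁻⁴)·(-0.5000) = -1.664×10⁻⁴ J.

W ≈ -1.66×10⁻⁴ J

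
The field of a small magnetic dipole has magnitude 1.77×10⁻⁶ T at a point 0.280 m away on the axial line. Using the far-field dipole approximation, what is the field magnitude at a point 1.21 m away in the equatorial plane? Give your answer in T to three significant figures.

Dipole fields scale as 1/r³ in the far field.
The axial field is twice the equatorial field at the same r, so the geometry factor is 1/2.
B₂ = B₁ · (1/2) · (r₁/r₂)³ = 1.77×10⁻⁶ · 0.5 · (0.280/1.21)³.
(r₁/r₂)³ = (0.2314)³ = 0.01239.
B₂ ≈ 1.097×10⁻⁸ T.

B ≈ 1.10×10⁻⁸ T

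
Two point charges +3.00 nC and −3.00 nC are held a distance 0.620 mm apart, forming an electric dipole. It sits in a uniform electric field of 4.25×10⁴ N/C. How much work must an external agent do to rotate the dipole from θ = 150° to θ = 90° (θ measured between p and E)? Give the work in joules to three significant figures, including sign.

Dipole moment p = qd = (3.00×10⁻⁹ C)(6.20×10⁻⁴ m) = 1.86×10⁻¹² C·m.
W_ext = ΔU = U(θ₂) − U(θ₁) = −pE cosθ₂ − (−pE cosθ₁) = pE(cosθ₁ − cosθ₂).
W = (1.86×10⁻¹²)(4.25×10⁴)·(cos150° − cos90°) = (7.905×10⁻⁸)·(-0.8660) = -6.846×10⁻⁸ J.

W ≈ -6.85×10⁻⁸ J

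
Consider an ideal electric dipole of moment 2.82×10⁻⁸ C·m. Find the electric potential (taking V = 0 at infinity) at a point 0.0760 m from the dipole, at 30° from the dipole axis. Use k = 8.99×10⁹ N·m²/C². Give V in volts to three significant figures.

V ≈ 3.80×10⁴ V

The dipole potential is V = kp cosθ / r².
V = (8.99×10⁹)(2.82×10⁻⁸)·cos30° / (0.0760)² = 3.801×10⁴ V.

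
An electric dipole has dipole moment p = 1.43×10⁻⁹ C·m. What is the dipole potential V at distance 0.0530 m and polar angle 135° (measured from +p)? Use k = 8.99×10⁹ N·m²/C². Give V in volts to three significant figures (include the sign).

V ≈ -3240 V

The dipole potential is V = kp cosθ / r².
V = (8.99×10⁹)(1.43×10⁻⁹)·cos135° / (0.0530)² = -3236 V.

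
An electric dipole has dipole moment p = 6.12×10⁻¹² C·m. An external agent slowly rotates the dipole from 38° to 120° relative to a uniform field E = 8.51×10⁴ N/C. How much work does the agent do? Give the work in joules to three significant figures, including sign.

W ≈ 6.71×10⁻⁷ J

W_ext = ΔU = U(θ₂) − U(θ₁) = −pE cosθ₂ − (−pE cosθ₁) = pE(cosθ₁ − cosθ₂).
W = (6.12×10⁻¹²)(8.51×10⁴)·(cos38° − cos120°) = (5.208×10⁻⁷)·(+1.2880) = 6.708×10⁻⁷ J.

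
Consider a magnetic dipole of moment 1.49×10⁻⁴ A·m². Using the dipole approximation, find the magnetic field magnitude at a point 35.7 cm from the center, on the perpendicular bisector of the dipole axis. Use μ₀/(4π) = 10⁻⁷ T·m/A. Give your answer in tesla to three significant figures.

B ≈ 3.27×10⁻¹⁰ T

In the equatorial plane B = (μ₀/4π)·m/r³ (half the axial value).
B = (10⁻⁷)·(1.49×10⁻⁴) / (0.357)³ = 3.275×10⁻¹⁰ T.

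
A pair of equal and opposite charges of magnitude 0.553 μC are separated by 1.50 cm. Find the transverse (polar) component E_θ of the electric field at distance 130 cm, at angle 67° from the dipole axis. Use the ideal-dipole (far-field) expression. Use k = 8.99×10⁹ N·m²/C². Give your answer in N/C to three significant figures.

Dipole moment p = qd = (5.53×10⁻⁷ C)(0.0150 m) = 8.295×10⁻⁹ C·m.
For a dipole, E_θ = (kp sinθ)/r³.
kp/r³ = (8.99×10⁹)(8.295×10⁻⁹)/(1.30)³ = 33.94 N/C.
E_θ = 33.94·sin67° = 31.24 N/C.

E_θ ≈ 31.2 N/C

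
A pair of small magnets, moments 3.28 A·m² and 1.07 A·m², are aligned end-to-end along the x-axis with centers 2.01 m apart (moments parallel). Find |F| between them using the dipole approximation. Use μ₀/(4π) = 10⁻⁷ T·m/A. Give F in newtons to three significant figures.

On-axis B of dipole 1: B = (μ₀/4π)·2m₁/r³. Force on dipole 2: F = m₂·dB/dr.
dB/dr = −(μ₀/4π)·6m₁/r⁴, so |F| = (μ₀/4π)·6m₁m₂/r⁴.
F = 6(10⁻⁷)(3.28)(1.07)/(2.01)⁴ = 1.290×10⁻⁷ N.

F ≈ 1.29×10⁻⁷ N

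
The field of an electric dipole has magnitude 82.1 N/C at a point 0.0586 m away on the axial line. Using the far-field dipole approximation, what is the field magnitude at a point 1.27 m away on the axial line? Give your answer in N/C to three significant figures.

Dipole fields scale as 1/r³ in the far field; the geometry is the same at both points.
E₂ = E₁ · (r₁/r₂)³ = 82.1 · (0.0586/1.27)³.
(r₁/r₂)³ = (0.04614)³ = 9.824e-05.
E₂ ≈ 0.008065 N/C.

E ≈ 0.00807 N/C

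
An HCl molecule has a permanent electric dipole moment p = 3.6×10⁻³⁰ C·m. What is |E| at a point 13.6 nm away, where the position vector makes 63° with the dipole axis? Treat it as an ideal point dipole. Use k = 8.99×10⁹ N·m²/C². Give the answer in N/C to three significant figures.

E ≈ 1.64×10⁴ N/C

At angle θ the dipole field magnitude is E = (kp/r³)·√(1 + 3cos²θ).
kp/r³ = (8.99×10⁹)(3.60×10⁻³⁰) / (1.36×10⁻⁸)³ = 1.287×10⁴ N/C.
√(1 + 3cos²63°) = √(1 + 3·0.2061) = √1.6183 ≈ 1.2721.
E ≈ 1.287×10⁴ × 1.272 = 1.637×10⁴ N/C.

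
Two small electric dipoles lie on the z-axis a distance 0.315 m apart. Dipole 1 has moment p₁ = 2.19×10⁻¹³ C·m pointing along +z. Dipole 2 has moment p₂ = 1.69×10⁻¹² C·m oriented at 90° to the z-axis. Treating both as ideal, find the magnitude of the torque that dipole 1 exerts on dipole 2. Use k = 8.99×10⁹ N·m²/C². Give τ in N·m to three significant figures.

The second dipole sits on the axis of the first, so the field there is axial: E₁ = 2kp₁/r³ along +z.
E₁ = 2(8.99×10⁹)(2.19×10⁻¹³)/(0.315)³ = 0.1260 N/C.
Torque on the second dipole: τ = p₂ E₁ sinθ.
τ = (1.69×10⁻¹²)(0.1260)·sin90° = 2.129×10⁻¹³ N·m.

τ ≈ 2.13×10⁻¹³ N·m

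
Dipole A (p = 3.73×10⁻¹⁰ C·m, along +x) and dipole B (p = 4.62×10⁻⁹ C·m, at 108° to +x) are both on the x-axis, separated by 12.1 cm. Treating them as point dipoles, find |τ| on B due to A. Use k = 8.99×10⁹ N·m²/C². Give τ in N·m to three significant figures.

τ ≈ 1.66×10⁻⁵ N·m

The second dipole sits on the axis of the first, so the field there is axial: E₁ = 2kp₁/r³ along +x.
E₁ = 2(8.99×10⁹)(3.73×10⁻¹⁰)/(0.121)³ = 3786 N/C.
Torque on the second dipole: τ = p₂ E₁ sinθ.
τ = (4.62×10⁻⁹)(3786)·sin108° = 1.663×10⁻⁵ N·m.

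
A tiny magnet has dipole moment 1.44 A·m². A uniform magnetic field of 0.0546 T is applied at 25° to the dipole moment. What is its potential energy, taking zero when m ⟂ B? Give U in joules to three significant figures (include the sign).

U ≈ -0.0713 J

U = −m·B = −mB cosθ.
U = −(1.44)(0.0546)·cos25° = -0.07126 J.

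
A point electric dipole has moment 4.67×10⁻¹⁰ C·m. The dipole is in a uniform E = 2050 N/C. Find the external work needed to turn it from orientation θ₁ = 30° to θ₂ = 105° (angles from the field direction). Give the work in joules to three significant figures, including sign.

W_ext = ΔU = U(θ₂) − U(θ₁) = −pE cosθ₂ − (−pE cosθ₁) = pE(cosθ₁ − cosθ₂).
W = (4.67×10⁻¹⁰)(2050)·(cos30° − cos105°) = (9.574×10⁻⁷)·(+1.1248) = 1.077×10⁻⁶ J.

W ≈ 1.08×10⁻⁶ J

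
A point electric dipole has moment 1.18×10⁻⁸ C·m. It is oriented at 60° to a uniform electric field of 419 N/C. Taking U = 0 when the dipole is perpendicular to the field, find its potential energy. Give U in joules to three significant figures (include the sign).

U ≈ -2.47×10⁻⁶ J

U = −p·E = −pE cosθ.
U = −(1.18×10⁻⁸)(419)·cos60° = -2.472×10⁻⁶ J.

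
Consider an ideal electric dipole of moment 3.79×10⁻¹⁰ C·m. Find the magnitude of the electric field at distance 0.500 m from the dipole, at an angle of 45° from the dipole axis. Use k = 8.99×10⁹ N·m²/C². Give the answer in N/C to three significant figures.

At angle θ the dipole field magnitude is E = (kp/r³)·√(1 + 3cos²θ).
kp/r³ = (8.99×10⁹)(3.79×10⁻¹⁰) / (0.500)³ = 27.26 N/C.
√(1 + 3cos²45°) = √(1 + 3·0.5000) = √2.5000 ≈ 1.5811.
E ≈ 27.26 × 1.581 = 43.10 N/C.

E ≈ 43.1 N/C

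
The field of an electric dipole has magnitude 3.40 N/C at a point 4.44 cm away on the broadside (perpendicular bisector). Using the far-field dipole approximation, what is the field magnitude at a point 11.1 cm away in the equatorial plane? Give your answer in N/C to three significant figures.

E ≈ 0.218 N/C

Dipole fields scale as 1/r³ in the far field; the geometry is the same at both points.
E₂ = E₁ · (r₁/r₂)³ = 3.40 · (4.44/11.1)³.
(r₁/r₂)³ = (0.4)³ = 0.064.
E₂ ≈ 0.2176 N/C.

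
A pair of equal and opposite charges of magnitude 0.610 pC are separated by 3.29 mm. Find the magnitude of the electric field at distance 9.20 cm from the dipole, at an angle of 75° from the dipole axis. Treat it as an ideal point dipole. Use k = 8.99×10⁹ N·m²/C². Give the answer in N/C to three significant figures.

E ≈ 0.0254 N/C

Dipole moment p = qd = (6.10×10⁻¹³ C)(0.00329 m) = 2.007×10⁻¹⁵ C·m.
At angle θ the dipole field magnitude is E = (kp/r³)·√(1 + 3cos²θ).
kp/r³ = (8.99×10⁹)(2.007×10⁻¹⁵) / (0.0920)³ = 0.02317 N/C.
√(1 + 3cos²75°) = √(1 + 3·0.0670) = √1.2010 ≈ 1.0959.
E ≈ 0.02317 × 1.096 = 0.02539 N/C.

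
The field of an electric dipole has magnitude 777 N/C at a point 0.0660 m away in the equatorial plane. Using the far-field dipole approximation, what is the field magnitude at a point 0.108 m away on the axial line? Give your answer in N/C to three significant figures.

Dipole fields scale as 1/r³ in the far field.
The axial field is twice the equatorial field at the same r, so the geometry factor is 2/1.
E₂ = E₁ · (2/1) · (r₁/r₂)³ = 777 · 2 · (0.0660/0.108)³.
(r₁/r₂)³ = (0.6111)³ = 0.2282.
E₂ ≈ 354.7 N/C.

E ≈ 355 N/C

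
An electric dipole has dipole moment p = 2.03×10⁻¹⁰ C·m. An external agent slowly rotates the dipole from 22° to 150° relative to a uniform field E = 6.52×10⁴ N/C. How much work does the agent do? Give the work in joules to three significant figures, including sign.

W ≈ 2.37×10⁻⁵ J

W_ext = ΔU = U(θ₂) − U(θ₁) = −pE cosθ₂ − (−pE cosθ₁) = pE(cosθ₁ − cosθ₂).
W = (2.03×10⁻¹⁰)(6.52×10⁴)·(cos22° − cos150°) = (1.324×10⁻⁵)·(+1.7932) = 2.373×10⁻⁵ J.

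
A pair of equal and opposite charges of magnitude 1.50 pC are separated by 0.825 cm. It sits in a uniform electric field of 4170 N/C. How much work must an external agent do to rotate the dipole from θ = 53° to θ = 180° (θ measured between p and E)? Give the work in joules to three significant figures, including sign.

W ≈ 8.27×10⁻¹¹ J

Dipole moment p = qd = (1.50×10⁻¹² C)(0.00825 m) = 1.238×10⁻¹⁴ C·m.
W_ext = ΔU = U(θ₂) − U(θ₁) = −pE cosθ₂ − (−pE cosθ₁) = pE(cosθ₁ − cosθ₂).
W = (1.238×10⁻¹⁴)(4170)·(cos53° − cos180°) = (5.162×10⁻¹¹)·(+1.6018) = 8.269×10⁻¹¹ J.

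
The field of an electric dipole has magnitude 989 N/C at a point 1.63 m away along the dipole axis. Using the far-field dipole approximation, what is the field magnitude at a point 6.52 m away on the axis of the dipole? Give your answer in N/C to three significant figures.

Dipole fields scale as 1/r³ in the far field; the geometry is the same at both points.
E₂ = E₁ · (r₁/r₂)³ = 989 · (1.63/6.52)³.
(r₁/r₂)³ = (0.25)³ = 0.01562.
E₂ ≈ 15.45 N/C.

E ≈ 15.5 N/C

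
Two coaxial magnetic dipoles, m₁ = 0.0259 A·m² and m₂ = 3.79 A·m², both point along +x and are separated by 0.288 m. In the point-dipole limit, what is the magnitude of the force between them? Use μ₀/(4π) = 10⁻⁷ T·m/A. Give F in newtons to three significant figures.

F ≈ 8.56×10⁻⁶ N

On-axis B of dipole 1: B = (μ₀/4π)·2m₁/r³. Force on dipole 2: F = m₂·dB/dr.
dB/dr = −(μ₀/4π)·6m₁/r⁴, so |F| = (μ₀/4π)·6m₁m₂/r⁴.
F = 6(10⁻⁷)(0.0259)(3.79)/(0.288)⁴ = 8.561×10⁻⁶ N.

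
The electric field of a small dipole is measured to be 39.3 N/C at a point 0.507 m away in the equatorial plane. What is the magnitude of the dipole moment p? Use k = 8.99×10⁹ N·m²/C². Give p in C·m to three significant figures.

In the equatorial plane E = kp/r³, so p = Er³/(k).
p = (39.3)·(0.507)³ / (8.99×10⁹) = 5.697×10⁻¹⁰ C·m.

p ≈ 5.70×10⁻¹⁰ C·m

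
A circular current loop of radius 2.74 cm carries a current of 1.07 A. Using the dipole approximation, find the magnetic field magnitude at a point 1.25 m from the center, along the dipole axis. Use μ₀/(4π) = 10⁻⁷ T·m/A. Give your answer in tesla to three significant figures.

B ≈ 2.58×10⁻¹⁰ T

Magnetic moment m = IA = Iπa² = (1.07)·π·(0.0274)² = 0.002524 A·m².
On axis B = (μ₀/4π)·2m/r³.
B = 2·(10⁻⁷)·(0.002524) / (1.25)³ = 2.585×10⁻¹⁰ T.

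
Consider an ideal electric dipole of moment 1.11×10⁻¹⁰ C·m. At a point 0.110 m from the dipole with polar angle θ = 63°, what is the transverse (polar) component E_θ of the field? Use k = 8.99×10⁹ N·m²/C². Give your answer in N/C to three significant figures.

E_θ ≈ 668 N/C

For a dipole, E_θ = (kp sinθ)/r³.
kp/r³ = (8.99×10⁹)(1.11×10⁻¹⁰)/(0.110)³ = 749.7 N/C.
E_θ = 749.7·sin63° = 668.0 N/C.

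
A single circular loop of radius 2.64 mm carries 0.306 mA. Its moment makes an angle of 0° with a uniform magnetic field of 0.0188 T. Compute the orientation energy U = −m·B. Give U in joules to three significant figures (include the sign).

Magnetic moment m = IA = Iπa² = (3.06×10⁻⁴)·π·(0.00264)² = 6.70×10⁻⁹ A·m².
U = −m·B = −mB cosθ.
U = −(6.70×10⁻⁹)(0.0188)·cos0° = -1.260×10⁻¹⁰ J.

U ≈ -1.26×10⁻¹⁰ J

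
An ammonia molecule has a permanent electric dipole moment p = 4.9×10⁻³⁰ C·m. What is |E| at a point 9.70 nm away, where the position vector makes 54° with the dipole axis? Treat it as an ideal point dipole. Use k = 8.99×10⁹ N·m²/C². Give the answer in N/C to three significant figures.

At angle θ the dipole field magnitude is E = (kp/r³)·√(1 + 3cos²θ).
kp/r³ = (8.99×10⁹)(4.90×10⁻³⁰) / (9.70×10⁻⁹)³ = 4.827×10⁴ N/C.
√(1 + 3cos²54°) = √(1 + 3·0.3455) = √2.0365 ≈ 1.4271.
E ≈ 4.827×10⁴ × 1.427 = 6.888×10⁴ N/C.

E ≈ 6.89×10⁴ N/C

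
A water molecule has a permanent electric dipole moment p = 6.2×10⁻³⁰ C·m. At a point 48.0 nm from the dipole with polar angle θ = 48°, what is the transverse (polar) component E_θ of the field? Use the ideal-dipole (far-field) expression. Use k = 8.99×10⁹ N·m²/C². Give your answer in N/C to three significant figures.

E_θ ≈ 375 N/C

For a dipole, E_θ = (kp sinθ)/r³.
kp/r³ = (8.99×10⁹)(6.20×10⁻³⁰)/(4.80×10⁻⁸)³ = 504.0 N/C.
E_θ = 504.0·sin48° = 374.5 N/C.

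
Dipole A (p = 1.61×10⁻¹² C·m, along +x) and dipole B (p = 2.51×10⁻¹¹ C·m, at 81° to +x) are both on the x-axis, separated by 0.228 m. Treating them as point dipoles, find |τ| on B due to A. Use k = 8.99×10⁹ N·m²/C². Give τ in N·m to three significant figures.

The second dipole sits on the axis of the first, so the field there is axial: E₁ = 2kp₁/r³ along +x.
E₁ = 2(8.99×10⁹)(1.61×10⁻¹²)/(0.228)³ = 2.442 N/C.
Torque on the second dipole: τ = p₂ E₁ sinθ.
τ = (2.51×10⁻¹¹)(2.442)·sin81° = 6.055×10⁻¹¹ N·m.

τ ≈ 6.05×10⁻¹¹ N·m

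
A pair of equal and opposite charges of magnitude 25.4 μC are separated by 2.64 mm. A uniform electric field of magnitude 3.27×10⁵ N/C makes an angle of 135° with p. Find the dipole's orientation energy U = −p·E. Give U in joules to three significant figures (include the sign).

U ≈ 0.0155 J

Dipole moment p = qd = (2.54×10⁻⁵ C)(0.00264 m) = 6.706×10⁻⁸ C·m.
U = −p·E = −pE cosθ.
U = −(6.706×10⁻⁸)(3.27×10⁵)·cos135° = 0.01551 J.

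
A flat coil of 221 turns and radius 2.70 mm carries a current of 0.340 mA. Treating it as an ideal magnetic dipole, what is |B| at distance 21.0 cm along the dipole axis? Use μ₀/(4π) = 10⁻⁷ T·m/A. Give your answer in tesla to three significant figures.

B ≈ 3.72×10⁻¹¹ T

m = NIA = NIπa² = 221·(3.40×10⁻⁴)·π·(0.00270)² = 1.721×10⁻⁶ A·m².
On axis B = (μ₀/4π)·2m/r³.
B = 2·(10⁻⁷)·(1.721×10⁻⁶) / (0.210)³ = 3.717×10⁻¹¹ T.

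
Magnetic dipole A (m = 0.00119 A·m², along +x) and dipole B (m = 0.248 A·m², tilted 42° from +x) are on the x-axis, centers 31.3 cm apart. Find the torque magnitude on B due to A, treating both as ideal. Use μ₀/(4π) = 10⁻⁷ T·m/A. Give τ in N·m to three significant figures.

τ ≈ 1.29×10⁻⁹ N·m

Dipole B is on the axis of dipole A, so B₁ there is axial: B₁ = (μ₀/4π)·2m₁/r³ along +x.
B₁ = 2(10⁻⁷)(0.00119)/(0.313)³ = 7.761×10⁻⁹ T.
τ = m₂ B₁ sinθ.
τ = (0.248)(7.761×10⁻⁹)·sin42° = 1.288×10⁻⁹ N·m.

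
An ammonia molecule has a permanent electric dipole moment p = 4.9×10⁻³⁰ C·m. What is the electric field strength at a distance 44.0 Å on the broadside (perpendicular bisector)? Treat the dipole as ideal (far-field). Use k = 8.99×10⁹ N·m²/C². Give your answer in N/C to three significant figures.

E ≈ 5.17×10⁵ N/C

In the equatorial plane E = kp/r³.
E = (8.99×10⁹)(4.90×10⁻³⁰) / (4.40×10⁻⁹)³ = 5.171×10⁵ N/C.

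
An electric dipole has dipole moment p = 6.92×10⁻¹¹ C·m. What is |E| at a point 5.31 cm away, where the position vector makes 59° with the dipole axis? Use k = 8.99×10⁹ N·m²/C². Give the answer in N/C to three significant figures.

E ≈ 5570 N/C

At angle θ the dipole field magnitude is E = (kp/r³)·√(1 + 3cos²θ).
kp/r³ = (8.99×10⁹)(6.92×10⁻¹¹) / (0.0531)³ = 4155 N/C.
√(1 + 3cos²59°) = √(1 + 3·0.2653) = √1.7958 ≈ 1.3401.
E ≈ 4155 × 1.340 = 5568 N/C.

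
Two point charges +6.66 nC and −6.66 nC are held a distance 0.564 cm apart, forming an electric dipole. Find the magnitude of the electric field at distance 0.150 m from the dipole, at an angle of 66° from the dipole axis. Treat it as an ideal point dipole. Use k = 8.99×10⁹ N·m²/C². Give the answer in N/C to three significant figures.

Dipole moment p = qd = (6.66×10⁻⁹ C)(0.00564 m) = 3.756×10⁻¹¹ C·m.
At angle θ the dipole field magnitude is E = (kp/r³)·√(1 + 3cos²θ).
kp/r³ = (8.99×10⁹)(3.756×10⁻¹¹) / (0.150)³ = 100.0 N/C.
√(1 + 3cos²66°) = √(1 + 3·0.1654) = √1.4963 ≈ 1.2232.
E ≈ 100.0 × 1.223 = 122.4 N/C.

E ≈ 122 N/C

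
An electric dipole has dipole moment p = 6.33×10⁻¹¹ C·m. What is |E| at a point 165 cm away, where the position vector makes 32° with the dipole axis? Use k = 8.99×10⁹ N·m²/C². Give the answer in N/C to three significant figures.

At angle θ the dipole field magnitude is E = (kp/r³)·√(1 + 3cos²θ).
kp/r³ = (8.99×10⁹)(6.33×10⁻¹¹) / (1.65)³ = 0.1267 N/C.
√(1 + 3cos²32°) = √(1 + 3·0.7192) = √3.1576 ≈ 1.7770.
E ≈ 0.1267 × 1.777 = 0.2251 N/C.

E ≈ 0.225 N/C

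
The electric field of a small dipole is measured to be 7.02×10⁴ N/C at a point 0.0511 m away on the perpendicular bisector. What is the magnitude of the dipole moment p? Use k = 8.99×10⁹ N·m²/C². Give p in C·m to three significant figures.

p ≈ 1.04×10⁻⁹ C·m

In the equatorial plane E = kp/r³, so p = Er³/(k).
p = (7.02×10⁴)·(0.0511)³ / (8.99×10⁹) = 1.042×10⁻⁹ C·m.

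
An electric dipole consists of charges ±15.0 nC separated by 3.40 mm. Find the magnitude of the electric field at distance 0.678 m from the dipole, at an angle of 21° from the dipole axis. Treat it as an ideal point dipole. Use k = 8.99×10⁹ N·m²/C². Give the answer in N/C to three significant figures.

Dipole moment p = qd = (1.50×10⁻⁸ C)(0.00340 m) = 5.10×10⁻¹¹ C·m.
At angle θ the dipole field magnitude is E = (kp/r³)·√(1 + 3cos²θ).
kp/r³ = (8.99×10⁹)(5.10×10⁻¹¹) / (0.678)³ = 1.471 N/C.
√(1 + 3cos²21°) = √(1 + 3·0.8716) = √3.6147 ≈ 1.9012.
E ≈ 1.471 × 1.901 = 2.797 N/C.

E ≈ 2.80 N/C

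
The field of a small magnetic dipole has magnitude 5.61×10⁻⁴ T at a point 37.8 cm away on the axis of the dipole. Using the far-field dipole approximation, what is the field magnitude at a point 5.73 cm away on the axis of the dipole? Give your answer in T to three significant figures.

Dipole fields scale as 1/r³ in the far field; the geometry is the same at both points.
B₂ = B₁ · (r₁/r₂)³ = 5.61×10⁻⁴ · (37.8/5.73)³.
(r₁/r₂)³ = (6.597)³ = 287.1.
B₂ ≈ 0.1611 T.

B ≈ 0.161 T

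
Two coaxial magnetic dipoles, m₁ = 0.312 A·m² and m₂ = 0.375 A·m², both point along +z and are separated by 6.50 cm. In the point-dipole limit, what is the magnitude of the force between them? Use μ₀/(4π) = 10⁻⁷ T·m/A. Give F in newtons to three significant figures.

On-axis B of dipole 1: B = (μ₀/4π)·2m₁/r³. Force on dipole 2: F = m₂·dB/dr.
dB/dr = −(μ₀/4π)·6m₁/r⁴, so |F| = (μ₀/4π)·6m₁m₂/r⁴.
F = 6(10⁻⁷)(0.312)(0.375)/(0.0650)⁴ = 0.003933 N.

F ≈ 0.00393 N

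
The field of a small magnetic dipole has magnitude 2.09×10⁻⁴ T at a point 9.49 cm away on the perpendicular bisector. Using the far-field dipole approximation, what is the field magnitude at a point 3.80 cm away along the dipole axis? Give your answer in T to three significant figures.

Dipole fields scale as 1/r³ in the far field.
The axial field is twice the equatorial field at the same r, so the geometry factor is 2/1.
B₂ = B₁ · (2/1) · (r₁/r₂)³ = 2.09×10⁻⁴ · 2 · (9.49/3.80)³.
(r₁/r₂)³ = (2.497)³ = 15.58.
B₂ ≈ 0.006511 T.

B ≈ 0.00651 T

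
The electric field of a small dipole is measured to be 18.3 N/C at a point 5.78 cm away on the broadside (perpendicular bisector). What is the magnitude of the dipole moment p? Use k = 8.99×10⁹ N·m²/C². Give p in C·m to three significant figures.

In the equatorial plane E = kp/r³, so p = Er³/(k).
p = (18.3)·(0.0578)³ / (8.99×10⁹) = 3.931×10⁻¹³ C·m.

p ≈ 3.93×10⁻¹³ C·m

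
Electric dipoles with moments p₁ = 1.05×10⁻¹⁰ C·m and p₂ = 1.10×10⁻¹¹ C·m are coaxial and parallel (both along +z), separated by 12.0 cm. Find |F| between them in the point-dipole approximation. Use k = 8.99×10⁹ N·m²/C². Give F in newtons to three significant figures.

F ≈ 3.00×10⁻⁷ N

On-axis field of dipole 1 at distance r: E = 2kp₁/r³. Force on dipole 2 is F = p₂·dE/dr (gradient along axis).
dE/dr = −6kp₁/r⁴, so |F| = 6kp₁p₂/r⁴ (attractive for aligned moments).
F = 6(8.99×10⁹)(1.05×10⁻¹⁰)(1.10×10⁻¹¹)/(0.120)⁴ = 3.004×10⁻⁷ N.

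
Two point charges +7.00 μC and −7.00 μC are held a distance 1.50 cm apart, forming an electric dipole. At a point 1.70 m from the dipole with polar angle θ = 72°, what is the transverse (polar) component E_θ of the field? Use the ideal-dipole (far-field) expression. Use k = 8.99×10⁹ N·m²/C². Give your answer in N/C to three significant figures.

E_θ ≈ 183 N/C

Dipole moment p = qd = (7.00×10⁻⁶ C)(0.0150 m) = 1.05×10⁻⁷ C·m.
For a dipole, E_θ = (kp sinθ)/r³.
kp/r³ = (8.99×10⁹)(1.05×10⁻⁷)/(1.70)³ = 192.1 N/C.
E_θ = 192.1·sin72° = 182.7 N/C.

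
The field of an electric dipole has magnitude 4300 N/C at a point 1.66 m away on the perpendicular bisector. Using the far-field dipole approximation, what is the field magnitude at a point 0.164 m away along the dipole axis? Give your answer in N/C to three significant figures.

Dipole fields scale as 1/r³ in the far field.
The axial field is twice the equatorial field at the same r, so the geometry factor is 2/1.
E₂ = E₁ · (2/1) · (r₁/r₂)³ = 4300 · 2 · (1.66/0.164)³.
(r₁/r₂)³ = (10.12)³ = 1037.
E₂ ≈ 8.918×10⁶ N/C.

E ≈ 8.92×10⁶ N/C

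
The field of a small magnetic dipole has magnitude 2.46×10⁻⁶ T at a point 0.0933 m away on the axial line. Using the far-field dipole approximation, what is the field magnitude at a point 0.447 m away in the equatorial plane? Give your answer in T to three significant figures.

B ≈ 1.12×10⁻⁸ T

Dipole fields scale as 1/r³ in the far field.
The axial field is twice the equatorial field at the same r, so the geometry factor is 1/2.
B₂ = B₁ · (1/2) · (r₁/r₂)³ = 2.46×10⁻⁶ · 0.5 · (0.0933/0.447)³.
(r₁/r₂)³ = (0.2087)³ = 0.009093.
B₂ ≈ 1.118×10⁻⁸ T.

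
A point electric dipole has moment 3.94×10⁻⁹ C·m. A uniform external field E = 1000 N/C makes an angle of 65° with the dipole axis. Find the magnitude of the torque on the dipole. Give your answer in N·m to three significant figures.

Torque on an electric dipole: τ = pE sinθ.
τ = (3.94×10⁻⁹)(1000)·sin65° = 3.571×10⁻⁶ N·m.

τ ≈ 3.57×10⁻⁶ N·m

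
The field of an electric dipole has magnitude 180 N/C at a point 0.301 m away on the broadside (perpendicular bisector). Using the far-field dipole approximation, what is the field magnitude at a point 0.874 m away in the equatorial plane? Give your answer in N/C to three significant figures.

Dipole fields scale as 1/r³ in the far field; the geometry is the same at both points.
E₂ = E₁ · (r₁/r₂)³ = 180 · (0.301/0.874)³.
(r₁/r₂)³ = (0.3444)³ = 0.04085.
E₂ ≈ 7.353 N/C.

E ≈ 7.35 N/C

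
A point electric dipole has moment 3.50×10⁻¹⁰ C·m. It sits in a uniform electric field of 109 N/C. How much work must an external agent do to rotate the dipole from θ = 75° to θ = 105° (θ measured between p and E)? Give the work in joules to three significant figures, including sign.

W_ext = ΔU = U(θ₂) − U(θ₁) = −pE cosθ₂ − (−pE cosθ₁) = pE(cosθ₁ − cosθ₂).
W = (3.50×10⁻¹⁰)(109)·(cos75° − cos105°) = (3.815×10⁻⁸)·(+0.5176) = 1.975×10⁻⁸ J.

W ≈ 1.97×10⁻⁸ J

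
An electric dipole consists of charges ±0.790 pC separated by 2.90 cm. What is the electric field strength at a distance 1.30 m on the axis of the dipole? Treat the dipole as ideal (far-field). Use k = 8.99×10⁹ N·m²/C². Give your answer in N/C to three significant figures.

E ≈ 1.87×10⁻⁴ N/C

Dipole moment p = qd = (7.90×10⁻¹³ C)(0.0290 m) = 2.291×10⁻¹⁴ C·m.
On the dipole axis E = 2kp/r³.
E = 2·(8.99×10⁹)(2.291×10⁻¹⁴) / (1.30)³ = 1.875×10⁻⁴ N/C.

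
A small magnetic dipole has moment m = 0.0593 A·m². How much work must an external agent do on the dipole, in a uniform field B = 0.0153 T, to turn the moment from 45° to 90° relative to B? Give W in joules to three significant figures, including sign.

W_ext = ΔU = −mB cosθ₂ + mB cosθ₁ = mB(cosθ₁ − cosθ₂).
W = (0.0593)(0.0153)·(cos45° − cos90°) = (9.073×10⁻⁴)·(+0.7071) = 6.416×10⁻⁴ J.

W ≈ 6.42×10⁻⁴ J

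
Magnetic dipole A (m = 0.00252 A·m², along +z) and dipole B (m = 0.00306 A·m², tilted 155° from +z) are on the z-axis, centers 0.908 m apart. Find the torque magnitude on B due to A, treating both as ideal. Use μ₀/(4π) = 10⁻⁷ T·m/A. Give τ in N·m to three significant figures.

Dipole B is on the axis of dipole A, so B₁ there is axial: B₁ = (μ₀/4π)·2m₁/r³ along +z.
B₁ = 2(10⁻⁷)(0.00252)/(0.908)³ = 6.732×10⁻¹⁰ T.
τ = m₂ B₁ sinθ.
τ = (0.00306)(6.732×10⁻¹⁰)·sin155° = 8.706×10⁻¹³ N·m.

τ ≈ 8.71×10⁻¹³ N·m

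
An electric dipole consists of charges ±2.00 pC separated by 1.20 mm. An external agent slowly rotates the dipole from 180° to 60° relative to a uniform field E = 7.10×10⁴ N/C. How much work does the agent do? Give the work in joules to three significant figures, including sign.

Dipole moment p = qd = (2.00×10⁻¹² C)(0.00120 m) = 2.40×10⁻¹⁵ C·m.
W_ext = ΔU = U(θ₂) − U(θ₁) = −pE cosθ₂ − (−pE cosθ₁) = pE(cosθ₁ − cosθ₂).
W = (2.40×10⁻¹⁵)(7.10×10⁴)·(cos180° − cos60°) = (1.704×10⁻¹⁰)·(-1.5000) = -2.556×10⁻¹⁰ J.

W ≈ -2.56×10⁻¹⁰ J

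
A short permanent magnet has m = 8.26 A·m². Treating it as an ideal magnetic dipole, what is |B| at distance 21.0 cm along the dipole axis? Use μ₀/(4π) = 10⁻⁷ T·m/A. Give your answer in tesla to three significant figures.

B ≈ 1.78×10⁻⁴ T

On axis B = (μ₀/4π)·2m/r³.
B = 2·(10⁻⁷)·(8.26) / (0.210)³ = 1.784×10⁻⁴ T.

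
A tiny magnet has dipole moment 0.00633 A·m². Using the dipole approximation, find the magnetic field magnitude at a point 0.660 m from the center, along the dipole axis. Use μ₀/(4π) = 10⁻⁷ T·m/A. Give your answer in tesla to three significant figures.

B ≈ 4.40×10⁻⁹ T

On axis B = (μ₀/4π)·2m/r³.
B = 2·(10⁻⁷)·(0.00633) / (0.660)³ = 4.404×10⁻⁹ T.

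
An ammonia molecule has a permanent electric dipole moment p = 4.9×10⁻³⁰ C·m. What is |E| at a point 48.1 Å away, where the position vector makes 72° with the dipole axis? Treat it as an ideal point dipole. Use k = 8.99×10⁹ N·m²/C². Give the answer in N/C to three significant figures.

At angle θ the dipole field magnitude is E = (kp/r³)·√(1 + 3cos²θ).
kp/r³ = (8.99×10⁹)(4.90×10⁻³⁰) / (4.81×10⁻⁹)³ = 3.958×10⁵ N/C.
√(1 + 3cos²72°) = √(1 + 3·0.0955) = √1.2865 ≈ 1.1342.
E ≈ 3.958×10⁵ × 1.134 = 4.490×10⁵ N/C.

E ≈ 4.49×10⁵ N/C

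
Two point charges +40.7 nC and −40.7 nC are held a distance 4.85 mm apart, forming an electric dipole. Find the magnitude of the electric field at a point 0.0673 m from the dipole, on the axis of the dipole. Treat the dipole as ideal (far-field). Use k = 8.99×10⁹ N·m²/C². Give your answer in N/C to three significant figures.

Dipole moment p = qd = (4.07×10⁻⁸ C)(0.00485 m) = 1.974×10⁻¹⁰ C·m.
On the dipole axis E = 2kp/r³.
E = 2·(8.99×10⁹)(1.974×10⁻¹⁰) / (0.0673)³ = 1.164×10⁴ N/C.

E ≈ 1.16×10⁴ N/C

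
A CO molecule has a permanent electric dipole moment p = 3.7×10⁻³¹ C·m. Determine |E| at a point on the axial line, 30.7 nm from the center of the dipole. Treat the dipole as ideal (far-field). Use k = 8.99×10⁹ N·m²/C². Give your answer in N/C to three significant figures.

On the dipole axis E = 2kp/r³.
E = 2·(8.99×10⁹)(3.70×10⁻³¹) / (3.07×10⁻⁸)³ = 229.9 N/C.

E ≈ 230 N/C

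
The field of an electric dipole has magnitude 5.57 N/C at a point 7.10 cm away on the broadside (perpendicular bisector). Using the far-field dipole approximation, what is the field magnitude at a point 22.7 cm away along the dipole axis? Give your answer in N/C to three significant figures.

E ≈ 0.341 N/C

Dipole fields scale as 1/r³ in the far field.
The axial field is twice the equatorial field at the same r, so the geometry factor is 2/1.
E₂ = E₁ · (2/1) · (r₁/r₂)³ = 5.57 · 2 · (7.10/22.7)³.
(r₁/r₂)³ = (0.3128)³ = 0.0306.
E₂ ≈ 0.3409 N/C.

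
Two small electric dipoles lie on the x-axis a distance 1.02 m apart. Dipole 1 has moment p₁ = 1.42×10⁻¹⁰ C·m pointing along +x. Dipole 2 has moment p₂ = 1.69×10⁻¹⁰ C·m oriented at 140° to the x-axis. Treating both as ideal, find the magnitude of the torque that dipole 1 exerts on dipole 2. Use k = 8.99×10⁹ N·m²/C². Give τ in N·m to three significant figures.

τ ≈ 2.61×10⁻¹⁰ N·m

The second dipole sits on the axis of the first, so the field there is axial: E₁ = 2kp₁/r³ along +x.
E₁ = 2(8.99×10⁹)(1.42×10⁻¹⁰)/(1.02)³ = 2.406 N/C.
Torque on the second dipole: τ = p₂ E₁ sinθ.
τ = (1.69×10⁻¹⁰)(2.406)·sin140° = 2.614×10⁻¹⁰ N·m.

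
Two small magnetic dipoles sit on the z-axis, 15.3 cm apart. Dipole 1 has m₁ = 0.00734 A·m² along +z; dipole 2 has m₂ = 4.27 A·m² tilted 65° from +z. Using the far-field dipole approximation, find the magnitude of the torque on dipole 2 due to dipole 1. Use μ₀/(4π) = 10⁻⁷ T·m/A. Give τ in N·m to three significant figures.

τ ≈ 1.59×10⁻⁶ N·m

Dipole B is on the axis of dipole A, so B₁ there is axial: B₁ = (μ₀/4π)·2m₁/r³ along +z.
B₁ = 2(10⁻⁷)(0.00734)/(0.153)³ = 4.099×10⁻⁷ T.
τ = m₂ B₁ sinθ.
τ = (4.27)(4.099×10⁻⁷)·sin65° = 1.586×10⁻⁶ N·m.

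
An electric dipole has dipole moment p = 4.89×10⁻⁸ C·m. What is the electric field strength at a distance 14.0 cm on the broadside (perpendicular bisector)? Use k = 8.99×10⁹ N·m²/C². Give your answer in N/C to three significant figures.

In the equatorial plane E = kp/r³.
E = (8.99×10⁹)(4.89×10⁻⁸) / (0.140)³ = 1.602×10⁵ N/C.

E ≈ 1.60×10⁵ N/C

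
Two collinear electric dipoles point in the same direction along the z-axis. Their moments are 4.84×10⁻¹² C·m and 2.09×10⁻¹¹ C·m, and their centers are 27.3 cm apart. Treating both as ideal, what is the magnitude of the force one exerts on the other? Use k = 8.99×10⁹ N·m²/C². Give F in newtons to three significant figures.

F ≈ 9.82×10⁻¹⁰ N

On-axis field of dipole 1 at distance r: E = 2kp₁/r³. Force on dipole 2 is F = p₂·dE/dr (gradient along axis).
dE/dr = −6kp₁/r⁴, so |F| = 6kp₁p₂/r⁴ (attractive for aligned moments).
F = 6(8.99×10⁹)(4.84×10⁻¹²)(2.09×10⁻¹¹)/(0.273)⁴ = 9.823×10⁻¹⁰ N.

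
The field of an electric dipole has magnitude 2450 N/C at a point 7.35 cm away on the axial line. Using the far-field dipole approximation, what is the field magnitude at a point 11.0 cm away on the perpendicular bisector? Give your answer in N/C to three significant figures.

E ≈ 365 N/C

Dipole fields scale as 1/r³ in the far field.
The axial field is twice the equatorial field at the same r, so the geometry factor is 1/2.
E₂ = E₁ · (1/2) · (r₁/r₂)³ = 2450 · 0.5 · (7.35/11.0)³.
(r₁/r₂)³ = (0.6682)³ = 0.2983.
E₂ ≈ 365.4 N/C.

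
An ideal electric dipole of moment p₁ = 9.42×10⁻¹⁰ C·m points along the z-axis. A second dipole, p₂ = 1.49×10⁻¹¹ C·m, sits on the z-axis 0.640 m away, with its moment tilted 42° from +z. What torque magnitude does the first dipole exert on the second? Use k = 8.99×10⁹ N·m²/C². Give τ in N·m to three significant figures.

τ ≈ 6.44×10⁻¹⁰ N·m

The second dipole sits on the axis of the first, so the field there is axial: E₁ = 2kp₁/r³ along +z.
E₁ = 2(8.99×10⁹)(9.42×10⁻¹⁰)/(0.640)³ = 64.61 N/C.
Torque on the second dipole: τ = p₂ E₁ sinθ.
τ = (1.49×10⁻¹¹)(64.61)·sin42° = 6.442×10⁻¹⁰ N·m.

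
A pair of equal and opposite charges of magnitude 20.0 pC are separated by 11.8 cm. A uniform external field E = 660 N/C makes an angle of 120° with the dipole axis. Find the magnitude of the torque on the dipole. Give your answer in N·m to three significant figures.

Dipole moment p = qd = (2.00×10⁻¹¹ C)(0.118 m) = 2.36×10⁻¹² C·m.
Torque on an electric dipole: τ = pE sinθ.
τ = (2.36×10⁻¹²)(660)·sin120° = 1.349×10⁻⁹ N·m.

τ ≈ 1.35×10⁻⁹ N·m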